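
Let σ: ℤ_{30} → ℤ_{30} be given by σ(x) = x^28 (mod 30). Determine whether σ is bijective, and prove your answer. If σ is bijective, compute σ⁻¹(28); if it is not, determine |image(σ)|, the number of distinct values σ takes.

σ(2): Repeated squaring mod 30: 2^1 ≡ 2, 2^2 ≡ 2² = 4, 2^4 ≡ 4² = 16, 2^8 ≡ 16² = 256 ≡ 16, 2^16 ≡ 16² = 256 ≡ 16. Since 28 = 16 + 8 + 4, 2^28 ≡ 16·16·16: 16·16 = 256 ≡ 16, then 16·16 = 256 ≡ 16. So 2^28 ≡ 16 (mod 30).
σ(4): Repeated squaring mod 30: 4^1 ≡ 4, 4^2 ≡ 4² = 16, 4^4 ≡ 16² = 256 ≡ 16, 4^8 ≡ 16² = 256 ≡ 16, 4^16 ≡ 16² = 256 ≡ 16. Since 28 = 16 + 8 + 4, 4^28 ≡ 16·16·16: 16·16 = 256 ≡ 16, then 16·16 = 256 ≡ 16. So 4^28 ≡ 16 (mod 30).
So σ(2) = σ(4) = 16 while 2 ≠ 4, therefore σ is not injective, hence not bijective.
Since σ is not bijective, we determine |image(σ)|. Computing x^28 mod 30 for each x (by repeated squaring, reducing mod 30 at every step), the values σ(0), σ(1), …, σ(29) are: 0, 1, 16, 21, 16, 25, 6, 1, 16, 21, 10, 1, 6, 1, 16, 15, 16, 1, 6, 1, 10, 21, 16, 1, 6, 25, 16, 21, 16, 1.
The distinct values are {0, 1, 6, 10, 15, 16, 21, 25}; there are 8 of them.

8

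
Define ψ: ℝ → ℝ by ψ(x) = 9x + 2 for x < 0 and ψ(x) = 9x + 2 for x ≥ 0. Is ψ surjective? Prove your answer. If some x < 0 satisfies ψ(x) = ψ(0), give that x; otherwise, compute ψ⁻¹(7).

Both pieces are strictly increasing (slopes 9 and 9), so each is injective on its own interval.
The left piece maps (−∞, 0) onto (−∞, 2); the right piece maps [0, ∞) onto [2, ∞).
These images together cover ℝ, so ψ is surjective.
Because the two images are disjoint, no x < 0 has ψ(x) = ψ(0), so we compute ψ⁻¹(7): 7 lies in [2, ∞), so solve 9x + 2 = 7: x = (7 − 2)/9 = 5/9.

5/9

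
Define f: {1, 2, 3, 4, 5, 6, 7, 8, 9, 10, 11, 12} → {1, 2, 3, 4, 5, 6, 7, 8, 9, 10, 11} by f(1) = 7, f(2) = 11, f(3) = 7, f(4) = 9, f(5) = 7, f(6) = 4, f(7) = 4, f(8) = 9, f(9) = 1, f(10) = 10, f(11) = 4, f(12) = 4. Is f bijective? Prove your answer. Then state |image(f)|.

f(1) = 7 = f(3) with 1 ≠ 3, so f is not injective, hence not bijective.
The image of f is {1, 4, 7, 9, 10, 11}, which has 6 elements.

6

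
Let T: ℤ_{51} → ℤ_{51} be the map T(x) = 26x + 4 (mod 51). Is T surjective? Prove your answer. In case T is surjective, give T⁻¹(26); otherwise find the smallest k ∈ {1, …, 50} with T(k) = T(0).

Recall that surjectivity means every element of the codomain has a preimage under T.
Since gcd(26, 51) = 1, 26 is invertible modulo 51. Euclid's algorithm: 51 = 1·26 + 25, 26 = 1·25 + 1; back-substituting gives 1 = 2·26 − 1·51, so 26⁻¹ ≡ 2 (mod 51).
For any y ∈ ℤ_{51}, x = 2(y − 4) mod 51 satisfies T(x) = 26·2(y − 4) + 4 ≡ y (since 26·2 ≡ 1 mod 51). So every y has a preimage.
Hence T is surjective.
Since T is surjective, we compute T⁻¹(26): solve 26x + 4 ≡ 26 (mod 51), i.e. 26x ≡ 22 (mod 51).
Multiplying by 26⁻¹ = 2 gives x ≡ 2·22 = 44 ≡ 44 (mod 51).
Check: T(44) = 26·44 + 4 = 1148 = 22·51 + 26 ≡ 26 (mod 51).

44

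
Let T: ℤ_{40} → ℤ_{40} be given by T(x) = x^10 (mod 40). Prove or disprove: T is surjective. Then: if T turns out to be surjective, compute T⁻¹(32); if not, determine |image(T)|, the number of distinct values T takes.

T(4): Repeated squaring mod 40: 4^1 ≡ 4, 4^2 ≡ 4² = 16, 4^4 ≡ 16² = 256 ≡ 16, 4^8 ≡ 16² = 256 ≡ 16. Since 10 = 8 + 2, 4^10 ≡ 16·16: 16·16 = 256 ≡ 16. So 4^10 ≡ 16 (mod 40).
T(6): Repeated squaring mod 40: 6^1 ≡ 6, 6^2 ≡ 6² = 36, 6^4 ≡ 36² = 1296 ≡ 16, 6^8 ≡ 16² = 256 ≡ 16. Since 10 = 8 + 2, 6^10 ≡ 16·36: 16·36 = 576 ≡ 16. So 6^10 ≡ 16 (mod 40).
So T(4) = T(6) = 16 while 4 ≠ 6, hence T is not injective.
A non-injective map from the 40-element set ℤ_{40} to itself takes at most 39 distinct values, so it cannot be surjective. Therefore T is not surjective.
Since T is not surjective, we determine |image(T)|. Computing x^10 mod 40 for each x (by repeated squaring, reducing mod 40 at every step), the values T(0), T(1), …, T(39) are: 0, 1, 24, 9, 16, 25, 16, 9, 24, 1, 0, 1, 24, 9, 16, 25, 16, 9, 24, 1, 0, 1, 24, 9, 16, 25, 16, 9, 24, 1, 0, 1, 24, 9, 16, 25, 16, 9, 24, 1.
The distinct values are {0, 1, 9, 16, 24, 25}; there are 6 of them.

6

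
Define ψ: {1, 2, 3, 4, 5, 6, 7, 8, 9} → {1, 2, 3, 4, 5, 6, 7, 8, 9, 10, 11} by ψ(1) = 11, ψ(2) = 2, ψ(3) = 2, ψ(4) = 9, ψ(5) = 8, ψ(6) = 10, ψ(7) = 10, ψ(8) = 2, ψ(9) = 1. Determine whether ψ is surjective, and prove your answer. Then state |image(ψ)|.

6

No element maps to 3, so ψ is not surjective.
The image of ψ is {1, 2, 8, 9, 10, 11}, which has 6 elements.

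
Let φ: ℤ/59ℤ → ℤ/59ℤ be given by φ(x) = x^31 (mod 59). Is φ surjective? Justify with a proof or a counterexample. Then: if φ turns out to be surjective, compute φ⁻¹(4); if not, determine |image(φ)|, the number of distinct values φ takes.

57

Since 59 is prime, the nonzero elements of ℤ/59ℤ form a cyclic group of order 58.
As gcd(31, 58) = 1, raising to the 31st power is a bijection on this group: if u^31 ≡ v^31 then (uv^{−1})^31 = 1, and the only element of order dividing gcd(31, 58) = 1 is 1, so u = v.
With φ(0) = 0 this makes φ injective on all of ℤ/59ℤ, hence bijective (finite equal-size domain and codomain). In particular φ is surjective.
Since φ is surjective, we find the preimage of 4. The inverse of x ↦ x^31 on (ℤ/59ℤ)^× is x ↦ x^15, because 31·15 = 465 = 8·58 + 1 ≡ 1 (mod 58) and x^{58} = 1 for x ≠ 0 (Fermat). So φ⁻¹(4) = 4^15 mod 59.
Repeated squaring mod 59: 4^1 ≡ 4, 4^2 ≡ 4² = 16, 4^4 ≡ 16² = 256 ≡ 20, 4^8 ≡ 20² = 400 ≡ 46. Since 15 = 8 + 4 + 2 + 1, 4^15 ≡ 46·20·16·4: 46·20 = 920 ≡ 35, then 35·16 = 560 ≡ 29, then 29·4 = 116 ≡ 57. So 4^15 ≡ 57 (mod 59).
Hence φ⁻¹(4) = 57.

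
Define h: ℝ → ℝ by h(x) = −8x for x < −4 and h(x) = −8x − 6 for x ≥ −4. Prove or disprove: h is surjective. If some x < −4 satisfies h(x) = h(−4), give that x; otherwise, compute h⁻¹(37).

-37/8

Both pieces are strictly decreasing (slopes −8 and −8), so each is injective on its own interval.
The left piece maps (−∞, −4) onto (32, ∞); the right piece maps [−4, ∞) onto (−∞, 26].
The union (32, ∞) ∪ (−∞, 26] omits the interval between 32 and 26; in particular 32 has no preimage. So h is not surjective.
Because the two images are disjoint, no x < −4 has h(x) = h(−4), so we compute h⁻¹(37): 37 lies in (32, ∞), so solve −8x = 37: x = (37 − 0)/(−8) = −37/8.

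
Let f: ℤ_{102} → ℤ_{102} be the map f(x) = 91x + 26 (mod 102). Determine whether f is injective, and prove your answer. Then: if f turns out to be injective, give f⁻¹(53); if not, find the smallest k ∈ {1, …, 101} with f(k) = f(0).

Recall: injectivity means: for all x_1, x_2 in the domain, f(x_1) = f(x_2) implies x_1 = x_2.
If f(x_1) = f(x_2), then 91x_1 ≡ 91x_2 (mod 102). Because gcd(91, 102) = 1, we may cancel 91 to get x_1 ≡ x_2 (mod 102).
So f is injective.
We now compute 91⁻¹ mod 102 explicitly. Euclid's algorithm: 102 = 1·91 + 11, 91 = 8·11 + 3, 11 = 3·3 + 2, 3 = 1·2 + 1; back-substituting gives 1 = 37·91 − 33·102, so 91⁻¹ ≡ 37 (mod 102).
Since f is injective, we compute f⁻¹(53): solve 91x + 26 ≡ 53 (mod 102), i.e. 91x ≡ 27 (mod 102).
Multiplying by 91⁻¹ = 37 gives x ≡ 37·27 = 999 = 9·102 + 81 ≡ 81 (mod 102).
Check: f(81) = 91·81 + 26 = 7397 = 72·102 + 53 ≡ 53 (mod 102).

81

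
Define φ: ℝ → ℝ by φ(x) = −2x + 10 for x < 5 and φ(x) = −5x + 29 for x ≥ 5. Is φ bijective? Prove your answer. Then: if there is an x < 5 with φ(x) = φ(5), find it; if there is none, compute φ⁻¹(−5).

3

Both pieces are strictly decreasing (slopes −2 and −5), so each is injective on its own interval.
The left piece maps (−∞, 5) onto (0, ∞); the right piece maps [5, ∞) onto (−∞, 4].
These images overlap. In particular φ(5) = 4 (right piece), and solving −2x + 10 = 4 on the left piece gives x = 3 < 5.
So φ(3) = φ(5) with 3 ≠ 5, and φ is not injective, hence not bijective. This x = 3 is the requested value below 5.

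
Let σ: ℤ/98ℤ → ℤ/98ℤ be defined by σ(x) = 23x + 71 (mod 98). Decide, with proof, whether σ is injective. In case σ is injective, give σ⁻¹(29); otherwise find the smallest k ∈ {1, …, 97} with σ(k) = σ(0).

28

Suppose σ(s) = σ(t) in ℤ/98ℤ. Then 23s + 71 ≡ 23t + 71 (mod 98), so 23(s − t) ≡ 0 (mod 98).
Since gcd(23, 98) = 1, 23 is invertible modulo 98, thus s − t ≡ 0 (mod 98), i.e. s = t.
Therefore σ is injective.
We now compute 23⁻¹ mod 98 explicitly. Euclid's algorithm: 98 = 4·23 + 6, 23 = 3·6 + 5, 6 = 1·5 + 1; back-substituting gives 1 = 81·23 − 19·98, so 23⁻¹ ≡ 81 (mod 98).
Since σ is injective, we find σ⁻¹(29): we need 23x ≡ 29 − 71 ≡ 56 (mod 98). Using 23⁻¹ = 81: x ≡ 81·56 = 4536 = 46·98 + 28, so x = 28.
Check: σ(28) = 23·28 + 71 = 715 = 7·98 + 29 ≡ 29 (mod 98).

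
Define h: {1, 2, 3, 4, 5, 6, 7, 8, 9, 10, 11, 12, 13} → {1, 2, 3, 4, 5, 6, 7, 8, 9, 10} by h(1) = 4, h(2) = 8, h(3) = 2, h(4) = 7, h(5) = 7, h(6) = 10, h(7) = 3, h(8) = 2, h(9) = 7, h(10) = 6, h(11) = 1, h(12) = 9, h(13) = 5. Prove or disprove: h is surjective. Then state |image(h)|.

Every element of the codomain has a preimage: 1 = h(11), 2 = h(3), 3 = h(7), 4 = h(1), 5 = h(13), 6 = h(10), 7 = h(4), 8 = h(2), 9 = h(12), 10 = h(6).
Thus h is surjective.
The image of h is {1, 2, 3, 4, 5, 6, 7, 8, 9, 10}, which has 10 elements.

10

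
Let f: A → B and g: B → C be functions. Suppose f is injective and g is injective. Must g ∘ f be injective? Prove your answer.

injective

Suppose (g ∘ f)(u) = (g ∘ f)(v), i.e. g(f(u)) = g(f(v)).
Since g is injective, f(u) = f(v). Since f is injective, u = v. Thus g ∘ f is injective.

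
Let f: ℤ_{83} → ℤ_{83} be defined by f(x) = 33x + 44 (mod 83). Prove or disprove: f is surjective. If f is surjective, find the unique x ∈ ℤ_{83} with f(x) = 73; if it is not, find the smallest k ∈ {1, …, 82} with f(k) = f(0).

21

Since gcd(33, 83) = 1, 33 is invertible modulo 83. Euclid's algorithm: 83 = 2·33 + 17, 33 = 1·17 + 16, 17 = 1·16 + 1; back-substituting gives 1 = 78·33 − 31·83, so 33⁻¹ ≡ 78 (mod 83).
Then y ↦ 78(y − 44) is a two-sided inverse to f, so every y ∈ ℤ_{83} has a preimage.
Therefore f is surjective.
Since f is surjective, we find f⁻¹(73): we need 33x ≡ 73 − 44 ≡ 29 (mod 83). Using 33⁻¹ = 78: x ≡ 78·29 = 2262 = 27·83 + 21, so x = 21.
Check: f(21) = 33·21 + 44 = 737 = 8·83 + 73 ≡ 73 (mod 83).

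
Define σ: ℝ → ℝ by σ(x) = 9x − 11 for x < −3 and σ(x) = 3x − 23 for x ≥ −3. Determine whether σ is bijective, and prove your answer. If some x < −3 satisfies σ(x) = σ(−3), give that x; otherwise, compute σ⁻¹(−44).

-11/3

Both pieces are strictly increasing (slopes 9 and 3), so each is injective on its own interval.
The left piece maps (−∞, −3) onto (−∞, −38); the right piece maps [−3, ∞) onto [−32, ∞).
The images leave a gap (−38 has no preimage), so σ is not surjective, hence not bijective.
Because the two images are disjoint, no x < −3 has σ(x) = σ(−3), so we compute σ⁻¹(−44): −44 lies in (−∞, −38), so solve 9x − 11 = −44: x = (−44 + 11)/9 = −11/3.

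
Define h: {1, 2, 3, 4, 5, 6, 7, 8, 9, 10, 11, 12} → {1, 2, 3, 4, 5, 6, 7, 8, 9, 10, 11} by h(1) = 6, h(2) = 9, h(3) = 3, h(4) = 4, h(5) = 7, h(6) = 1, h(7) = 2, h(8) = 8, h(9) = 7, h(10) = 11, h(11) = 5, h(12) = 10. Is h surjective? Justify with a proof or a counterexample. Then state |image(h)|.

11

Every element of the codomain has a preimage: 1 = h(6), 2 = h(7), 3 = h(3), 4 = h(4), 5 = h(11), 6 = h(1), 7 = h(5), 8 = h(8), 9 = h(2), 10 = h(12), 11 = h(10).
Thus h is surjective.
The image of h is {1, 2, 3, 4, 5, 6, 7, 8, 9, 10, 11}, which has 11 elements.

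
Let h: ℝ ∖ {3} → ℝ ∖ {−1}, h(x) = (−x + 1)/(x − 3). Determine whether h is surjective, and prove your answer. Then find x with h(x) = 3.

5/2

For any y ≠ −1, solving y(x − 3) = −x + 1 for x gives a well-defined x ≠ 3. So h is surjective.
Solving h(x) = 3: cross-multiplying gives −x + 1 = 3(x − 3), which rearranges to −4x = −10, so x = 5/2.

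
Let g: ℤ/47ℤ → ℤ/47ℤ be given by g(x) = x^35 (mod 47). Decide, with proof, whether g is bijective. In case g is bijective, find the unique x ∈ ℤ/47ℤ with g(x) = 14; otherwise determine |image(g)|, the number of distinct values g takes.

8

Since 47 is prime, the nonzero elements of ℤ/47ℤ form a cyclic group of order 46.
As gcd(35, 46) = 1, raising to the 35th power is a bijection on this group: if x_1^35 ≡ x_2^35 then (x_1x_2^{−1})^35 = 1, and the only element of order dividing gcd(35, 46) = 1 is 1, so x_1 = x_2.
With g(0) = 0 this makes g injective on all of ℤ/47ℤ, hence bijective (finite equal-size domain and codomain). In particular g is bijective.
Since g is bijective, we find the preimage of 14. The inverse of x ↦ x^35 on (ℤ/47ℤ)^× is x ↦ x^25, because 35·25 = 875 = 19·46 + 1 ≡ 1 (mod 46) and x^{46} = 1 for x ≠ 0 (Fermat). So g⁻¹(14) = 14^25 mod 47.
Repeated squaring mod 47: 14^1 ≡ 14, 14^2 ≡ 14² = 196 ≡ 8, 14^4 ≡ 8² = 64 ≡ 17, 14^8 ≡ 17² = 289 ≡ 7, 14^16 ≡ 7² = 49 ≡ 2. Since 25 = 16 + 8 + 1, 14^25 ≡ 2·7·14: 2·7 = 14, then 14·14 = 196 ≡ 8. So 14^25 ≡ 8 (mod 47).
Hence g⁻¹(14) = 8.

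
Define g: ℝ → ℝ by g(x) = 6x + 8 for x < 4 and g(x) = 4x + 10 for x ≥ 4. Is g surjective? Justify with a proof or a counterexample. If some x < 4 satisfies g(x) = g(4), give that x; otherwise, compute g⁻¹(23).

3

Both pieces are strictly increasing (slopes 6 and 4), so each is injective on its own interval.
The left piece maps (−∞, 4) onto (−∞, 32); the right piece maps [4, ∞) onto [26, ∞).
The union (−∞, 32) ∪ [26, ∞) covers ℝ, so g is surjective.
For the follow-up: the images overlap, so an x < 4 with g(x) = g(4) exists. g(4) = 26; solving 6x + 8 = 26 for x < 4 gives x = (26 − 8)/6 = 3.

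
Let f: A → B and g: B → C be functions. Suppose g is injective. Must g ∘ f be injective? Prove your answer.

not injective

No. Take A = {1, 2}, B = C = {1, 2, 3, 4, 5, 6}, f(1) = f(2) = 1, and g = identity (injective).
Then (g ∘ f)(1) = (g ∘ f)(2) = 1 with 1 ≠ 2, so g ∘ f is not injective.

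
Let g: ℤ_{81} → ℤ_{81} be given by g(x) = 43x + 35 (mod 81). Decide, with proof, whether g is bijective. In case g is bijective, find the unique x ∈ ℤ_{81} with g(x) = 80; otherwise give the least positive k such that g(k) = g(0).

18

Recall: g is injective if g(x_1) = g(x_2) implies x_1 = x_2.
Suppose g(x_1) = g(x_2) in ℤ_{81}. Then 43x_1 + 35 ≡ 43x_2 + 35 (mod 81), hence 43(x_1 − x_2) ≡ 0 (mod 81).
Since gcd(43, 81) = 1, 43 is invertible modulo 81, hence x_1 − x_2 ≡ 0 (mod 81), i.e. x_1 = x_2.
We now compute 43⁻¹ mod 81 explicitly. Euclid's algorithm: 81 = 1·43 + 38, 43 = 1·38 + 5, 38 = 7·5 + 3, 5 = 1·3 + 2, 3 = 1·2 + 1; back-substituting gives 1 = 49·43 − 26·81, so 43⁻¹ ≡ 49 (mod 81).
Then y ↦ 49(y − 35) is a two-sided inverse to g, so every y ∈ ℤ_{81} has a preimage.
Hence g is bijective.
Since g is bijective, we compute g⁻¹(80): solve 43x + 35 ≡ 80 (mod 81), i.e. 43x ≡ 45 (mod 81).
Multiplying by 43⁻¹ = 49 gives x ≡ 49·45 = 2205 = 27·81 + 18 ≡ 18 (mod 81).
Check: g(18) = 43·18 + 35 = 809 = 9·81 + 80 ≡ 80 (mod 81).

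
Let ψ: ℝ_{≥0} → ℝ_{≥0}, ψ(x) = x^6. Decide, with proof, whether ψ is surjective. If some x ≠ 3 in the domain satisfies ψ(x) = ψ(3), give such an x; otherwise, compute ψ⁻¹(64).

For any y ∈ ℝ_{≥0}, x = y^{1/6} ∈ ℝ_{≥0} gives ψ(x) = y, so ψ is surjective.
Since x ↦ x^6 is strictly increasing on ℝ_{≥0}, it is injective there, so no x ≠ 3 in the domain has ψ(x) = ψ(3). We therefore compute ψ⁻¹(64) = 64^{1/6} = 2 (indeed 2^6 = 64).

2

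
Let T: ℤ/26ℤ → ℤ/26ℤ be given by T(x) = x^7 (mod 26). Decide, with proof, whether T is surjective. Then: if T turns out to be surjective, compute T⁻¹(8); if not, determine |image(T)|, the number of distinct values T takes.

18

Computing x^7 mod 26 for each x (by repeated squaring, reducing mod 26 at every step), the values T(0), T(1), …, T(25) are: 0, 1, 24, 3, 4, 21, 20, 19, 18, 9, 10, 15, 12, 13, 14, 11, 16, 17, 8, 7, 6, 5, 22, 23, 2, 25.
Every element of ℤ/26ℤ appears exactly once in this list, so T is a bijection, and in particular surjective.
Since T is surjective, we read off the preimage of 8 from the same table: T(18) = 8, so T⁻¹(8) = 18.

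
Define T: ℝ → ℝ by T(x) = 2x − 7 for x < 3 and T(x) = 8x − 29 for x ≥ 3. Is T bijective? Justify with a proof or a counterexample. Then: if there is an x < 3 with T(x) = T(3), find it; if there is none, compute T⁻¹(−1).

1

Both pieces are strictly increasing (slopes 2 and 8), so each is injective on its own interval.
The left piece maps (−∞, 3) onto (−∞, −1); the right piece maps [3, ∞) onto [−5, ∞).
These images overlap. In particular T(3) = −5 (right piece), and solving 2x − 7 = −5 on the left piece gives x = 1 < 3.
So T(1) = T(3) with 1 ≠ 3, and T is not injective, hence not bijective. This x = 1 is the requested value below 3.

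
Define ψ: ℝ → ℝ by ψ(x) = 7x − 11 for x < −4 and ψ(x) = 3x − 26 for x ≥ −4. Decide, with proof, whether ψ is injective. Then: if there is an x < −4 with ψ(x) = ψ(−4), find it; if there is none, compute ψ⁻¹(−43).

Both pieces are strictly increasing (slopes 7 and 3), so each is injective on its own interval.
The left piece maps (−∞, −4) onto (−∞, −39); the right piece maps [−4, ∞) onto [−38, ∞).
These images are disjoint, so no value is attained by both pieces. Therefore ψ is injective.
Because the two images are disjoint, no x < −4 has ψ(x) = ψ(−4), so we compute ψ⁻¹(−43): −43 lies in (−∞, −39), so solve 7x − 11 = −43: x = (−43 + 11)/7 = −32/7.

-32/7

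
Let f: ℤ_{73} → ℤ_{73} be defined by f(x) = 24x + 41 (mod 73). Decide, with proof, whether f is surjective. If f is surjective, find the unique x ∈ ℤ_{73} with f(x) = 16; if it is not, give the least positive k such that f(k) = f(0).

2

Recall: surjectivity means every element of the codomain has a preimage under f.
Since gcd(24, 73) = 1, 24 is invertible modulo 73. Euclid's algorithm: 73 = 3·24 + 1; back-substituting gives 1 = 70·24 − 23·73, so 24⁻¹ ≡ 70 (mod 73).
Then y ↦ 70(y − 41) is a two-sided inverse to f, so every y ∈ ℤ_{73} has a preimage.
Hence f is surjective.
Since f is surjective, we compute f⁻¹(16): solve 24x + 41 ≡ 16 (mod 73), i.e. 24x ≡ 48 (mod 73).
Multiplying by 24⁻¹ = 70 gives x ≡ 70·48 = 3360 = 46·73 + 2 ≡ 2 (mod 73).
Check: f(2) = 24·2 + 41 = 89 = 1·73 + 16 ≡ 16 (mod 73).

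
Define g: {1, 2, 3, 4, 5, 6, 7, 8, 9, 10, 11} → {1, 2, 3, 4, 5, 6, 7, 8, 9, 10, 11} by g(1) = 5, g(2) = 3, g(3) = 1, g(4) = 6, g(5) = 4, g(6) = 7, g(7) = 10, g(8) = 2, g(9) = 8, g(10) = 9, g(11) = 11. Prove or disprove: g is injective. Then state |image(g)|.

The values g(1), …, g(11) are 5, 3, 1, 6, 4, 7, 10, 2, 8, 9, 11 — all distinct.
So g(a) = g(b) only when a = b, and g is injective.
The image of g is {1, 2, 3, 4, 5, 6, 7, 8, 9, 10, 11}, which has 11 elements.

11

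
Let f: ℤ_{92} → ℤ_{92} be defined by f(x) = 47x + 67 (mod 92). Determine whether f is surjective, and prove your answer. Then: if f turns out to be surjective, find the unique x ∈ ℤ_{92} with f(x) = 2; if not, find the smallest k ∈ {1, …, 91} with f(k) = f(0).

73

Since gcd(47, 92) = 1, 47 is invertible modulo 92. Euclid's algorithm: 92 = 1·47 + 45, 47 = 1·45 + 2, 45 = 22·2 + 1; back-substituting gives 1 = 47·47 − 24·92, so 47⁻¹ ≡ 47 (mod 92).
Then y ↦ 47(y − 67) is a two-sided inverse to f, so every y ∈ ℤ_{92} has a preimage.
So f is surjective.
Since f is surjective, we find f⁻¹(2): we need 47x ≡ 2 − 67 ≡ 27 (mod 92). Using 47⁻¹ = 47: x ≡ 47·27 = 1269 = 13·92 + 73, so x = 73.
Check: f(73) = 47·73 + 67 = 3498 = 38·92 + 2 ≡ 2 (mod 92).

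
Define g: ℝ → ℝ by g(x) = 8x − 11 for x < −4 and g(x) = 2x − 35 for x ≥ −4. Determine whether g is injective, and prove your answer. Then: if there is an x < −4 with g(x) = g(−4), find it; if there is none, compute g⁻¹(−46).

Both pieces are strictly increasing (slopes 8 and 2), so each is injective on its own interval.
The left piece maps (−∞, −4) onto (−∞, −43); the right piece maps [−4, ∞) onto [−43, ∞).
These images are disjoint, so no value is attained by both pieces. Hence g is injective.
Because the two images are disjoint, no x < −4 has g(x) = g(−4), so we compute g⁻¹(−46): −46 lies in (−∞, −43), so solve 8x − 11 = −46: x = (−46 + 11)/8 = −35/8.

-35/8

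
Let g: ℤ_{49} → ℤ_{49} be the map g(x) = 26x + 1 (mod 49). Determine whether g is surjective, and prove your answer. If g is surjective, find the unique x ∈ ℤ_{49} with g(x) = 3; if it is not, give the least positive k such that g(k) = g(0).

34

Since gcd(26, 49) = 1, 26 is invertible modulo 49. Euclid's algorithm: 49 = 1·26 + 23, 26 = 1·23 + 3, 23 = 7·3 + 2, 3 = 1·2 + 1; back-substituting gives 1 = 17·26 − 9·49, so 26⁻¹ ≡ 17 (mod 49).
For any y ∈ ℤ_{49}, x = 17(y − 1) mod 49 satisfies g(x) = 26·17(y − 1) + 1 ≡ y (since 26·17 ≡ 1 mod 49). So every y has a preimage.
Therefore g is surjective.
Since g is surjective, we find g⁻¹(3): we need 26x ≡ 3 − 1 ≡ 2 (mod 49). Using 26⁻¹ = 17: x ≡ 17·2 = 34, so x = 34.
Check: g(34) = 26·34 + 1 = 885 = 18·49 + 3 ≡ 3 (mod 49).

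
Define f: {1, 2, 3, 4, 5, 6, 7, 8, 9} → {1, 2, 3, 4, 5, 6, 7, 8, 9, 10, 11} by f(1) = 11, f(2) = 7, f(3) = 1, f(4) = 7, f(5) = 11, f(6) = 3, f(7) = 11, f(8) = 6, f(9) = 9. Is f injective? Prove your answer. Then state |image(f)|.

f(2) = 7 = f(4) with 2 ≠ 4, so f is not injective.
The image of f is {1, 3, 6, 7, 9, 11}, which has 6 elements.

6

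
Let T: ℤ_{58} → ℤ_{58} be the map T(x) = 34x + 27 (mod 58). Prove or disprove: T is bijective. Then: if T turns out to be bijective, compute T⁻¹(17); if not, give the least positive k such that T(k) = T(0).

Recall that T is injective if T(x_1) = T(x_2) implies x_1 = x_2.
We have gcd(34, 58) = 2 > 1. Taking x_1 = 0 and x_2 = 29: T(0) = 27 and T(29) = 34·29 + 27 = 1013 ≡ 27 (mod 58).
So T(0) = T(29) while 0 ≠ 29, so T is not injective, hence not bijective.
Since T is not bijective, we find the least positive k with T(k) = T(0): this means 34k ≡ 0 (mod 58), i.e. 58 ∣ 34k. Since gcd(34, 58) = 2, dividing through by 2 this holds exactly when 29 ∣ 17k, and as gcd(17, 29) = 1, exactly when 29 ∣ k.
The smallest positive such k is 29.

29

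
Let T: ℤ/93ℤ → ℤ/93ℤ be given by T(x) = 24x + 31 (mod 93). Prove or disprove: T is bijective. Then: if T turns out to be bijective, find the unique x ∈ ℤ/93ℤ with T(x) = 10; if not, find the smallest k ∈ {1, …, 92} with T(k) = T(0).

31

We have gcd(24, 93) = 3 > 1. Taking u = 0 and v = 31: T(0) = 31 and T(31) = 24·31 + 31 = 775 ≡ 31 (mod 93).
So T(0) = T(31) while 0 ≠ 31, thus T is not injective, hence not bijective.
Since T is not bijective, we find the least positive k with T(k) = T(0): this means 24k ≡ 0 (mod 93), i.e. 93 ∣ 24k. Since gcd(24, 93) = 3, dividing through by 3 this holds exactly when 31 ∣ 8k, and as gcd(8, 31) = 1, exactly when 31 ∣ k.
The smallest positive such k is 31.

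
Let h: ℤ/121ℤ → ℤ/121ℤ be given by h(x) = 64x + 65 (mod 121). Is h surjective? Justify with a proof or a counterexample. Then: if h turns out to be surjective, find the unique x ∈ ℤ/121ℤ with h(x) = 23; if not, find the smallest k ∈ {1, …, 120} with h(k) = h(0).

Recall: surjectivity means every element of the codomain has a preimage under h.
Since gcd(64, 121) = 1, 64 is invertible modulo 121. Euclid's algorithm: 121 = 1·64 + 57, 64 = 1·57 + 7, 57 = 8·7 + 1; back-substituting gives 1 = 104·64 − 55·121, so 64⁻¹ ≡ 104 (mod 121).
For any y ∈ ℤ/121ℤ, x = 104(y − 65) mod 121 satisfies h(x) = 64·104(y − 65) + 65 ≡ y (since 64·104 ≡ 1 mod 121). So every y has a preimage.
Therefore h is surjective.
Since h is surjective, we compute h⁻¹(23): solve 64x + 65 ≡ 23 (mod 121), i.e. 64x ≡ 79 (mod 121).
Multiplying by 64⁻¹ = 104 gives x ≡ 104·79 = 8216 = 67·121 + 109 ≡ 109 (mod 121).
Check: h(109) = 64·109 + 65 = 7041 = 58·121 + 23 ≡ 23 (mod 121).

109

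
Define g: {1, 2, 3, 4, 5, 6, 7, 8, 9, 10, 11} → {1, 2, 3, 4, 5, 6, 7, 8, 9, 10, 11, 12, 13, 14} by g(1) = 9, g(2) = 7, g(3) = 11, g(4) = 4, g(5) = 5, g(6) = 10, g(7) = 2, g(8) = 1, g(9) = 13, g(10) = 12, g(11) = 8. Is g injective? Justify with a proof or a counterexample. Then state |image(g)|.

The values g(1), …, g(11) are 9, 7, 11, 4, 5, 10, 2, 1, 13, 12, 8 — all distinct.
So g(a) = g(b) only when a = b, and g is injective.
The image of g is {1, 2, 4, 5, 7, 8, 9, 10, 11, 12, 13}, which has 11 elements.

11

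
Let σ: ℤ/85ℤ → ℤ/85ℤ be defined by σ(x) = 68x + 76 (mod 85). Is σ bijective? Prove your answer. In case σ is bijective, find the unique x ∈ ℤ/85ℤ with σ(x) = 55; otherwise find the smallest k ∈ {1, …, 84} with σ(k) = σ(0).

5

We have gcd(68, 85) = 17 > 1. Taking u = 0 and v = 5: σ(0) = 76 and σ(5) = 68·5 + 76 = 416 ≡ 76 (mod 85).
So σ(0) = σ(5) while 0 ≠ 5, therefore σ is not injective, hence not bijective.
Since σ is not bijective, we find the least positive k with σ(k) = σ(0): this means 68k ≡ 0 (mod 85), i.e. 85 ∣ 68k. Since gcd(68, 85) = 17, dividing through by 17 this holds exactly when 5 ∣ 4k, and as gcd(4, 5) = 1, exactly when 5 ∣ k.
The smallest positive such k is 5.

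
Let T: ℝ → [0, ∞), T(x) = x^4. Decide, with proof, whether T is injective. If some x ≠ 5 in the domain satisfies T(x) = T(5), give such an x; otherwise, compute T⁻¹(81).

-5

T(5) = 625 = (−5)^4 = T(−5) (since 4 is even), with 5 ≠ −5. So T is not injective.
For the follow-up, such an x exists: taking x = −5 ∈ ℝ gives T(−5) = 625 = T(5) with −5 ≠ 5.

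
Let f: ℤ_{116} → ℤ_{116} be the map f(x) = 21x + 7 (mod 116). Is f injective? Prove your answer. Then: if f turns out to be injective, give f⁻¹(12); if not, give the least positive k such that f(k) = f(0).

61

Suppose f(u) = f(v) in ℤ_{116}. Then 21u + 7 ≡ 21v + 7 (mod 116), therefore 21(u − v) ≡ 0 (mod 116).
Since gcd(21, 116) = 1, 21 is invertible modulo 116, hence u − v ≡ 0 (mod 116), i.e. u = v.
Therefore f is injective.
We now compute 21⁻¹ mod 116 explicitly. Euclid's algorithm: 116 = 5·21 + 11, 21 = 1·11 + 10, 11 = 1·10 + 1; back-substituting gives 1 = 105·21 − 19·116, so 21⁻¹ ≡ 105 (mod 116).
Since f is injective, we compute f⁻¹(12): solve 21x + 7 ≡ 12 (mod 116), i.e. 21x ≡ 5 (mod 116).
Multiplying by 21⁻¹ = 105 gives x ≡ 105·5 = 525 = 4·116 + 61 ≡ 61 (mod 116).
Check: f(61) = 21·61 + 7 = 1288 = 11·116 + 12 ≡ 12 (mod 116).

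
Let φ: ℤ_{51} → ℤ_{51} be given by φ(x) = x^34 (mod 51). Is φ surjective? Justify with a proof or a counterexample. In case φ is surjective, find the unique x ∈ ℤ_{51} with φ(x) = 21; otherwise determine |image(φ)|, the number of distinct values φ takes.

18

φ(7): Repeated squaring mod 51: 7^1 ≡ 7, 7^2 ≡ 7² = 49, 7^4 ≡ 49² = 2401 ≡ 4, 7^8 ≡ 4² = 16, 7^16 ≡ 16² = 256 ≡ 1, 7^32 ≡ 1² = 1. Since 34 = 32 + 2, 7^34 ≡ 1·49: 1·49 = 49. So 7^34 ≡ 49 (mod 51).
φ(10): Repeated squaring mod 51: 10^1 ≡ 10, 10^2 ≡ 10² = 100 ≡ 49, 10^4 ≡ 49² = 2401 ≡ 4, 10^8 ≡ 4² = 16, 10^16 ≡ 16² = 256 ≡ 1, 10^32 ≡ 1² = 1. Since 34 = 32 + 2, 10^34 ≡ 1·49: 1·49 = 49. So 10^34 ≡ 49 (mod 51).
So φ(7) = φ(10) = 49 while 7 ≠ 10, therefore φ is not injective.
A non-injective map from the 51-element set ℤ_{51} to itself takes at most 50 distinct values, so it cannot be surjective. Hence φ is not surjective.
Since φ is not surjective, we determine |image(φ)|. Computing x^34 mod 51 for each x (by repeated squaring, reducing mod 51 at every step), the values φ(0), φ(1), …, φ(50) are: 0, 1, 4, 9, 16, 25, 36, 49, 13, 30, 49, 19, 42, 16, 43, 21, 1, 34, 18, 4, 43, 33, 25, 19, 15, 13, 13, 15, 19, 25, 33, 43, 4, 18, 34, 1, 21, 43, 16, 42, 19, 49, 30, 13, 49, 36, 25, 16, 9, 4, 1.
The distinct values are {0, 1, 4, 9, 13, 15, 16, 18, 19, 21, 25, 30, 33, 34, 36, 42, 43, 49}; there are 18 of them.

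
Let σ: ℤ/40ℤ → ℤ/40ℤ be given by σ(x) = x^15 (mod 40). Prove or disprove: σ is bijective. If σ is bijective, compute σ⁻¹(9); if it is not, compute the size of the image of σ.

σ(0) = 0^15 = 0.
σ(10): Repeated squaring mod 40: 10^1 ≡ 10, 10^2 ≡ 10² = 100 ≡ 20, 10^4 ≡ 20² = 400 ≡ 0, 10^8 ≡ 0² = 0. Since 15 = 8 + 4 + 2 + 1, 10^15 ≡ 0·0·20·10: 0·0 = 0, then 0·20 = 0, then 0·10 = 0. So 10^15 ≡ 0 (mod 40).
So σ(0) = σ(10) = 0 while 0 ≠ 10, therefore σ is not injective, hence not bijective.
Since σ is not bijective, we determine |image(σ)|. Computing x^15 mod 40 for each x (by repeated squaring, reducing mod 40 at every step), the values σ(0), σ(1), …, σ(39) are: 0, 1, 8, 27, 24, 5, 16, 23, 32, 9, 0, 11, 8, 37, 24, 15, 16, 33, 32, 19, 0, 21, 8, 7, 24, 25, 16, 3, 32, 29, 0, 31, 8, 17, 24, 35, 16, 13, 32, 39.
The distinct values are {0, 1, 3, 5, 7, 8, 9, 11, 13, 15, 16, 17, 19, 21, 23, 24, 25, 27, 29, 31, 32, 33, 35, 37, 39}; there are 25 of them.

25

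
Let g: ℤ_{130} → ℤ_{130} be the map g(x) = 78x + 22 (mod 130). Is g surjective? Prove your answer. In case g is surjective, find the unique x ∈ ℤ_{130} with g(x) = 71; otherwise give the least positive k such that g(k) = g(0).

5

Since gcd(78, 130) = 26, we have 78x ≡ 0 (mod 26) for all x, so g(x) ≡ 22 (mod 26).
But 0 ≢ 22 (mod 26), so 0 ∈ ℤ_{130} has no preimage. Therefore g is not surjective.
Since g is not surjective, we find the least positive k with g(k) = g(0): this means 78k ≡ 0 (mod 130), i.e. 130 ∣ 78k. Since gcd(78, 130) = 26, dividing through by 26 this holds exactly when 5 ∣ 3k, and as gcd(3, 5) = 1, exactly when 5 ∣ k.
The smallest positive such k is 5.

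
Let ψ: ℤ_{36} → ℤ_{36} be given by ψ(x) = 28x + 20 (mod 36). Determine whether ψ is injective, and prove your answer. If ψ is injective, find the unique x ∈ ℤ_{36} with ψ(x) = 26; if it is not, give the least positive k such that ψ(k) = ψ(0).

We have gcd(28, 36) = 4 > 1. Taking s = 0 and t = 9: ψ(0) = 20 and ψ(9) = 28·9 + 20 = 272 ≡ 20 (mod 36).
So ψ(0) = ψ(9) while 0 ≠ 9, therefore ψ is not injective.
Since ψ is not injective, we find the least positive k with ψ(k) = ψ(0): this means 28k ≡ 0 (mod 36), i.e. 36 ∣ 28k. Since gcd(28, 36) = 4, dividing through by 4 this holds exactly when 9 ∣ 7k, and as gcd(7, 9) = 1, exactly when 9 ∣ k.
The smallest positive such k is 9.

9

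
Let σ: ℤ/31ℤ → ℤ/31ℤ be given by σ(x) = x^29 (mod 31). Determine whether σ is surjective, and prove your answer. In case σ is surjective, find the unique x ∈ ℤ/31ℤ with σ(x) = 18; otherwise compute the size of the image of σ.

Since 31 is prime, the nonzero elements of ℤ/31ℤ form a cyclic group of order 30.
As gcd(29, 30) = 1, raising to the 29th power is a bijection on this group: if u^29 ≡ v^29 then (uv^{−1})^29 = 1, and the only element of order dividing gcd(29, 30) = 1 is 1, so u = v.
With σ(0) = 0 this makes σ injective on all of ℤ/31ℤ, hence bijective (finite equal-size domain and codomain). In particular σ is surjective.
Since σ is surjective, we find the preimage of 18. The inverse of x ↦ x^29 on (ℤ/31ℤ)^× is x ↦ x^29, because 29·29 = 841 = 28·30 + 1 ≡ 1 (mod 30) and x^{30} = 1 for x ≠ 0 (Fermat). So σ⁻¹(18) = 18^29 mod 31.
Repeated squaring mod 31: 18^1 ≡ 18, 18^2 ≡ 18² = 324 ≡ 14, 18^4 ≡ 14² = 196 ≡ 10, 18^8 ≡ 10² = 100 ≡ 7, 18^16 ≡ 7² = 49 ≡ 18. Since 29 = 16 + 8 + 4 + 1, 18^29 ≡ 18·7·10·18: 18·7 = 126 ≡ 2, then 2·10 = 20, then 20·18 = 360 ≡ 19. So 18^29 ≡ 19 (mod 31).
Hence σ⁻¹(18) = 19.

19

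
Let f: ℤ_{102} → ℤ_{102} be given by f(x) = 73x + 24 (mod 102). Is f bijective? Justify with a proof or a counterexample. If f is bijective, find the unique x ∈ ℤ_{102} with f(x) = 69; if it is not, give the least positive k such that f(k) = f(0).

9

Recall that f is injective if f(s) = f(t) implies s = t.
Suppose f(s) = f(t) in ℤ_{102}. Then 73s + 24 ≡ 73t + 24 (mod 102), so 73(s − t) ≡ 0 (mod 102).
Since gcd(73, 102) = 1, 73 is invertible modulo 102, so s − t ≡ 0 (mod 102), i.e. s = t.
We now compute 73⁻¹ mod 102 explicitly. Euclid's algorithm: 102 = 1·73 + 29, 73 = 2·29 + 15, 29 = 1·15 + 14, 15 = 1·14 + 1; back-substituting gives 1 = 7·73 − 5·102, so 73⁻¹ ≡ 7 (mod 102).
For any y ∈ ℤ_{102}, x = 7(y − 24) mod 102 satisfies f(x) = 73·7(y − 24) + 24 ≡ y (since 73·7 ≡ 1 mod 102). So every y has a preimage.
So f is bijective.
Since f is bijective, we compute f⁻¹(69): solve 73x + 24 ≡ 69 (mod 102), i.e. 73x ≡ 45 (mod 102).
Multiplying by 73⁻¹ = 7 gives x ≡ 7·45 = 315 = 3·102 + 9 ≡ 9 (mod 102).
Check: f(9) = 73·9 + 24 = 681 = 6·102 + 69 ≡ 69 (mod 102).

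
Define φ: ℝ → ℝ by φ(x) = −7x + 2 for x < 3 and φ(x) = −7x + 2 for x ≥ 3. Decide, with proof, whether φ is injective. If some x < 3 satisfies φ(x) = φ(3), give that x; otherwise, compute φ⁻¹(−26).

Both pieces are strictly decreasing (slopes −7 and −7), so each is injective on its own interval.
The left piece maps (−∞, 3) onto (−19, ∞); the right piece maps [3, ∞) onto (−∞, −19].
These images are disjoint, so no value is attained by both pieces. Hence φ is injective.
Because the two images are disjoint, no x < 3 has φ(x) = φ(3), so we compute φ⁻¹(−26): −26 lies in (−∞, −19], so solve −7x + 2 = −26: x = (−26 − 2)/(−7) = 4.

4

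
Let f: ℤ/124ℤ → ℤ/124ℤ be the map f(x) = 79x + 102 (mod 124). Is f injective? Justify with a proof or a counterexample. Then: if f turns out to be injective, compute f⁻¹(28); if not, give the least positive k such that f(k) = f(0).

54

Suppose f(s) = f(t) in ℤ/124ℤ. Then 79s + 102 ≡ 79t + 102 (mod 124), so 79(s − t) ≡ 0 (mod 124).
Since gcd(79, 124) = 1, 79 is invertible modulo 124, thus s − t ≡ 0 (mod 124), i.e. s = t.
Hence f is injective.
We now compute 79⁻¹ mod 124 explicitly. Euclid's algorithm: 124 = 1·79 + 45, 79 = 1·45 + 34, 45 = 1·34 + 11, 34 = 3·11 + 1; back-substituting gives 1 = 11·79 − 7·124, so 79⁻¹ ≡ 11 (mod 124).
Since f is injective, we find f⁻¹(28): we need 79x ≡ 28 − 102 ≡ 50 (mod 124). Using 79⁻¹ = 11: x ≡ 11·50 = 550 = 4·124 + 54, so x = 54.
Check: f(54) = 79·54 + 102 = 4368 = 35·124 + 28 ≡ 28 (mod 124).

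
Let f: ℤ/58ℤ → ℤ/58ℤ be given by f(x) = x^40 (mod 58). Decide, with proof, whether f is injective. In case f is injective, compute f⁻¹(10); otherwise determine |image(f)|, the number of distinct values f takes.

16

f(3): Repeated squaring mod 58: 3^1 ≡ 3, 3^2 ≡ 3² = 9, 3^4 ≡ 9² = 81 ≡ 23, 3^8 ≡ 23² = 529 ≡ 7, 3^16 ≡ 7² = 49, 3^32 ≡ 49² = 2401 ≡ 23. Since 40 = 32 + 8, 3^40 ≡ 23·7: 23·7 = 161 ≡ 45. So 3^40 ≡ 45 (mod 58).
f(7): Repeated squaring mod 58: 7^1 ≡ 7, 7^2 ≡ 7² = 49, 7^4 ≡ 49² = 2401 ≡ 23, 7^8 ≡ 23² = 529 ≡ 7, 7^16 ≡ 7² = 49, 7^32 ≡ 49² = 2401 ≡ 23. Since 40 = 32 + 8, 7^40 ≡ 23·7: 23·7 = 161 ≡ 45. So 7^40 ≡ 45 (mod 58).
So f(3) = f(7) = 45 while 3 ≠ 7, therefore f is not injective.
Since f is not injective, we determine |image(f)|. Computing x^40 mod 58 for each x (by repeated squaring, reducing mod 58 at every step), the values f(0), f(1), …, f(57) are: 0, 1, 36, 45, 20, 7, 54, 45, 24, 53, 20, 23, 30, 23, 54, 25, 52, 1, 52, 49, 24, 53, 16, 25, 36, 49, 16, 7, 30, 29, 30, 7, 16, 49, 36, 25, 16, 53, 24, 49, 52, 1, 52, 25, 54, 23, 30, 23, 20, 53, 24, 45, 54, 7, 20, 45, 36, 1.
The distinct values are {0, 1, 7, 16, 20, 23, 24, 25, 29, 30, 36, 45, 49, 52, 53, 54}; there are 16 of them.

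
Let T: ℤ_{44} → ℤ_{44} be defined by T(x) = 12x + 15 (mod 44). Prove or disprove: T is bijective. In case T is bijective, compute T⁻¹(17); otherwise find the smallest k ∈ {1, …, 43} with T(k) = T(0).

11

Recall: injectivity means: for all x_1, x_2 in the domain, T(x_1) = T(x_2) implies x_1 = x_2.
We have gcd(12, 44) = 4 > 1. Taking x_1 = 0 and x_2 = 11: T(0) = 15 and T(11) = 12·11 + 15 = 147 ≡ 15 (mod 44).
So T(0) = T(11) while 0 ≠ 11, therefore T is not injective, hence not bijective.
Since T is not bijective, we find the least positive k with T(k) = T(0): this means 12k ≡ 0 (mod 44), i.e. 44 ∣ 12k. Since gcd(12, 44) = 4, dividing through by 4 this holds exactly when 11 ∣ 3k, and as gcd(3, 11) = 1, exactly when 11 ∣ k.
The smallest positive such k is 11.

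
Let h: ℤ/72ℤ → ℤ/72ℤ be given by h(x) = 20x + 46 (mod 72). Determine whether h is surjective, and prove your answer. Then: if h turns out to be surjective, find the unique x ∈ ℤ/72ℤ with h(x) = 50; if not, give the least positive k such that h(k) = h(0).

Since gcd(20, 72) = 4, we have 20x ≡ 0 (mod 4) for all x, so h(x) ≡ 2 (mod 4).
But 0 ≢ 2 (mod 4), so 0 ∈ ℤ/72ℤ has no preimage. Thus h is not surjective.
Since h is not surjective, we find the least positive k with h(k) = h(0): this means 20k ≡ 0 (mod 72), i.e. 72 ∣ 20k. Since gcd(20, 72) = 4, dividing through by 4 this holds exactly when 18 ∣ 5k, and as gcd(5, 18) = 1, exactly when 18 ∣ k.
The smallest positive such k is 18.

18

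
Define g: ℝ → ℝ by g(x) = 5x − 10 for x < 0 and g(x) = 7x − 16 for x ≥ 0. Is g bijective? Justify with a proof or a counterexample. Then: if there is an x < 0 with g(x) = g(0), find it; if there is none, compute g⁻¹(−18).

-6/5

Both pieces are strictly increasing (slopes 5 and 7), so each is injective on its own interval.
The left piece maps (−∞, 0) onto (−∞, −10); the right piece maps [0, ∞) onto [−16, ∞).
These images overlap. In particular g(0) = −16 (right piece), and solving 5x − 10 = −16 on the left piece gives x = −6/5 < 0.
So g(−6/5) = g(0) with −6/5 ≠ 0, and g is not injective, hence not bijective. This x = −6/5 is the requested value below 0.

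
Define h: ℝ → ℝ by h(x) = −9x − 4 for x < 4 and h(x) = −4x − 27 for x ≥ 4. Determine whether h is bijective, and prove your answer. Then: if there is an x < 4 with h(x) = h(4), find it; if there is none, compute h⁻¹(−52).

Both pieces are strictly decreasing (slopes −9 and −4), so each is injective on its own interval.
The left piece maps (−∞, 4) onto (−40, ∞); the right piece maps [4, ∞) onto (−∞, −43].
The images leave a gap (−40 has no preimage), so h is not surjective, hence not bijective.
Because the two images are disjoint, no x < 4 has h(x) = h(4), so we compute h⁻¹(−52): −52 lies in (−∞, −43], so solve −4x − 27 = −52: x = (−52 + 27)/(−4) = 25/4.

25/4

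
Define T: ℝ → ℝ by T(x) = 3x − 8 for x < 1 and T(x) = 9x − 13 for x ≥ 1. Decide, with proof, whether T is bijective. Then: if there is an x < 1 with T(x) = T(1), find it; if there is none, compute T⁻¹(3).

16/9

Both pieces are strictly increasing (slopes 3 and 9), so each is injective on its own interval.
The left piece maps (−∞, 1) onto (−∞, −5); the right piece maps [1, ∞) onto [−4, ∞).
The images leave a gap (−5 has no preimage), so T is not surjective, hence not bijective.
Because the two images are disjoint, no x < 1 has T(x) = T(1), so we compute T⁻¹(3): 3 lies in [−4, ∞), so solve 9x − 13 = 3: x = (3 + 13)/9 = 16/9.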